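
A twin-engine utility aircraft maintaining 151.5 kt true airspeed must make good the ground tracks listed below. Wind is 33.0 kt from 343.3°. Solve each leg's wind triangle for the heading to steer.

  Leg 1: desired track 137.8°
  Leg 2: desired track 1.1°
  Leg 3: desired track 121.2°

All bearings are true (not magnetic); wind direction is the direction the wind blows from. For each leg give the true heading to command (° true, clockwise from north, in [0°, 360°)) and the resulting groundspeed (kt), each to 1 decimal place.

Leg 1: desired track 137.8°; wind correction -5.4° → command heading 132.4°, groundspeed 180.6 kt
Leg 2: desired track 1.1°; wind correction -3.8° → command heading 357.3°, groundspeed 119.7 kt
Leg 3: desired track 121.2°; wind correction -8.4° → command heading 112.8°, groundspeed 174.4 kt

Leg 1: heading=132.4°, groundspeed=180.6 kt
Leg 2: heading=357.3°, groundspeed=119.7 kt
Leg 3: heading=112.8°, groundspeed=174.4 kt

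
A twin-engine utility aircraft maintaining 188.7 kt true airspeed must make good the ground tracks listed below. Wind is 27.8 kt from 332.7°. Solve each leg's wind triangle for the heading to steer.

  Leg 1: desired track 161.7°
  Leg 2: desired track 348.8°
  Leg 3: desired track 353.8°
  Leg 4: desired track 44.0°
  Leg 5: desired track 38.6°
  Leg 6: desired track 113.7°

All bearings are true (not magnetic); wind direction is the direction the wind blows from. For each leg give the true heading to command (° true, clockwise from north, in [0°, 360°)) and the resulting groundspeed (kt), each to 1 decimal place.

Leg 1: desired track 161.7°; wind correction +1.3° → command heading 163.0°, groundspeed 216.1 kt
Leg 2: desired track 348.8°; wind correction -2.3° → command heading 346.5°, groundspeed 161.8 kt
Leg 3: desired track 353.8°; wind correction -3.0° → command heading 350.8°, groundspeed 162.5 kt
Leg 4: desired track 44.0°; wind correction -8.0° → command heading 36.0°, groundspeed 177.9 kt
Leg 5: desired track 38.6°; wind correction -7.7° → command heading 30.9°, groundspeed 175.6 kt
Leg 6: desired track 113.7°; wind correction -5.3° → command heading 108.4°, groundspeed 209.5 kt

Leg 1: heading=163.0°, groundspeed=216.1 kt
Leg 2: heading=346.5°, groundspeed=161.8 kt
Leg 3: heading=350.8°, groundspeed=162.5 kt
Leg 4: heading=36.0°, groundspeed=177.9 kt
Leg 5: heading=30.9°, groundspeed=175.6 kt
Leg 6: heading=108.4°, groundspeed=209.5 kt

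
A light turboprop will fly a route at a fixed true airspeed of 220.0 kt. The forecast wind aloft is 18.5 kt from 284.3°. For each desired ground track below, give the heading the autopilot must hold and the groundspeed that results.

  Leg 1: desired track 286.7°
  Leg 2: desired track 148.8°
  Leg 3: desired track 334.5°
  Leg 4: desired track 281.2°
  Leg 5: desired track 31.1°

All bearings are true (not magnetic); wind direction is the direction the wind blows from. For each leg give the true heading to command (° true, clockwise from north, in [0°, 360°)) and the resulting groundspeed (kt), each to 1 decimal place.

Leg 1: heading=286.5°, groundspeed=201.5 kt
Leg 2: heading=152.2°, groundspeed=232.8 kt
Leg 3: heading=330.8°, groundspeed=207.7 kt
Leg 4: heading=281.5°, groundspeed=201.5 kt
Leg 5: heading=26.5°, groundspeed=224.6 kt

Leg 1: desired track 286.7°; wind correction -0.2° → command heading 286.5°, groundspeed 201.5 kt
Leg 2: desired track 148.8°; wind correction +3.4° → command heading 152.2°, groundspeed 232.8 kt
Leg 3: desired track 334.5°; wind correction -3.7° → command heading 330.8°, groundspeed 207.7 kt
Leg 4: desired track 281.2°; wind correction +0.3° → command heading 281.5°, groundspeed 201.5 kt
Leg 5: desired track 31.1°; wind correction -4.6° → command heading 26.5°, groundspeed 224.6 kt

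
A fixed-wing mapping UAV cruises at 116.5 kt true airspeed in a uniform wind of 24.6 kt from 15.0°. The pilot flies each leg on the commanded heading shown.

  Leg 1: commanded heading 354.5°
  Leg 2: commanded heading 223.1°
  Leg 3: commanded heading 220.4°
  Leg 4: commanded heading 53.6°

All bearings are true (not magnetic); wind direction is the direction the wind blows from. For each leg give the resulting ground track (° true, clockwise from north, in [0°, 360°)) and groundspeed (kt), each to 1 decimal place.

Leg 1: heading 354.5°; drift -5.3° → track 349.2°, groundspeed 93.9 kt
Leg 2: heading 223.1°; drift -4.8° → track 218.3°, groundspeed 138.7 kt
Leg 3: heading 220.4°; drift -4.3° → track 216.1°, groundspeed 139.1 kt
Leg 4: heading 53.6°; drift +9.0° → track 62.6°, groundspeed 98.5 kt

Leg 1: track=349.2°, groundspeed=93.9 kt
Leg 2: track=218.3°, groundspeed=138.7 kt
Leg 3: track=216.1°, groundspeed=139.1 kt
Leg 4: track=62.6°, groundspeed=98.5 kt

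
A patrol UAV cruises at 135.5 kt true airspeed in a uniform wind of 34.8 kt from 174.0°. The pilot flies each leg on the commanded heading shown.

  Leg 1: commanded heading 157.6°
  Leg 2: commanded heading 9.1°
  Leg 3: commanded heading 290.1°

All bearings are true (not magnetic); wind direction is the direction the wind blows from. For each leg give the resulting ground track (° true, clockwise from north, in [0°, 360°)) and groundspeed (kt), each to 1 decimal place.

Leg 1: track=152.1°, groundspeed=102.6 kt
Leg 2: track=6.0°, groundspeed=169.3 kt
Leg 3: track=301.8°, groundspeed=154.0 kt

Leg 1: heading 157.6°; drift -5.5° → track 152.1°, groundspeed 102.6 kt
Leg 2: heading 9.1°; drift -3.1° → track 6.0°, groundspeed 169.3 kt
Leg 3: heading 290.1°; drift +11.7° → track 301.8°, groundspeed 154.0 kt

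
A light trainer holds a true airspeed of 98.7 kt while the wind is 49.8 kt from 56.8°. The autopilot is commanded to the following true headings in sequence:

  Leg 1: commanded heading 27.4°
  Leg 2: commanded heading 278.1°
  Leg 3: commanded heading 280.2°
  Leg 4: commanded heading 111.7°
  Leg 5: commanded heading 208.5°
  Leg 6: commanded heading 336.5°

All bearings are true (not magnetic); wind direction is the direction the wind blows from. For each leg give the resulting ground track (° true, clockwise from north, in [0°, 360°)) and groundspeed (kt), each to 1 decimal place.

Leg 1: heading 27.4°; drift -23.8° → track 3.6°, groundspeed 60.5 kt
Leg 2: heading 278.1°; drift -13.6° → track 264.5°, groundspeed 140.0 kt
Leg 3: heading 280.2°; drift -14.2° → track 266.0°, groundspeed 139.2 kt
Leg 4: heading 111.7°; drift +30.2° → track 141.9°, groundspeed 81.1 kt
Leg 5: heading 208.5°; drift +9.4° → track 217.9°, groundspeed 144.5 kt
Leg 6: heading 336.5°; drift -28.5° → track 308.0°, groundspeed 102.8 kt

Leg 1: track=3.6°, groundspeed=60.5 kt
Leg 2: track=264.5°, groundspeed=140.0 kt
Leg 3: track=266.0°, groundspeed=139.2 kt
Leg 4: track=141.9°, groundspeed=81.1 kt
Leg 5: track=217.9°, groundspeed=144.5 kt
Leg 6: track=308.0°, groundspeed=102.8 kt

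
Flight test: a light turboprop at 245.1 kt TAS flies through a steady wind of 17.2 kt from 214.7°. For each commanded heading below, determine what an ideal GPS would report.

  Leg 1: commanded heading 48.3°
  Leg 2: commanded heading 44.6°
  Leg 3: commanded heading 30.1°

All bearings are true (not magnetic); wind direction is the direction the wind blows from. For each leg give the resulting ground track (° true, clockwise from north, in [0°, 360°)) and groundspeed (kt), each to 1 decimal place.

Leg 1: heading 48.3°; drift -0.9° → track 47.4°, groundspeed 261.8 kt
Leg 2: heading 44.6°; drift -0.6° → track 44.0°, groundspeed 262.1 kt
Leg 3: heading 30.1°; drift +0.3° → track 30.4°, groundspeed 262.2 kt

Leg 1: track=47.4°, groundspeed=261.8 kt
Leg 2: track=44.0°, groundspeed=262.1 kt
Leg 3: track=30.4°, groundspeed=262.2 kt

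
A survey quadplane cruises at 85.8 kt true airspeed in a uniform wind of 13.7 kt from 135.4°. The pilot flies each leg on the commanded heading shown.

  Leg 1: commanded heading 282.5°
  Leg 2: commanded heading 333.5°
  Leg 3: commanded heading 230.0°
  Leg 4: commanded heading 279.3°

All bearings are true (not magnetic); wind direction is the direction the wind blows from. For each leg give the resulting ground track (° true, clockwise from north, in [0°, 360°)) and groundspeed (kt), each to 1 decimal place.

Leg 1: track=286.9°, groundspeed=97.6 kt
Leg 2: track=331.0°, groundspeed=98.9 kt
Leg 3: track=238.9°, groundspeed=88.0 kt
Leg 4: track=284.1°, groundspeed=97.2 kt

Leg 1: heading 282.5°; drift +4.4° → track 286.9°, groundspeed 97.6 kt
Leg 2: heading 333.5°; drift -2.5° → track 331.0°, groundspeed 98.9 kt
Leg 3: heading 230.0°; drift +8.9° → track 238.9°, groundspeed 88.0 kt
Leg 4: heading 279.3°; drift +4.8° → track 284.1°, groundspeed 97.2 kt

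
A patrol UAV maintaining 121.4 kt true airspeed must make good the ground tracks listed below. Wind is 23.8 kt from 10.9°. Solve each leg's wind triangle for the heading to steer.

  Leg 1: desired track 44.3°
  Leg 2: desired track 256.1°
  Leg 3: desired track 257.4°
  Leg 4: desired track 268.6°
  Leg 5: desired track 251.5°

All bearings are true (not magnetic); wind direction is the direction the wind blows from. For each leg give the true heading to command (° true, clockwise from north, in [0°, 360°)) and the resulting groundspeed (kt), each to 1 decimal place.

Leg 1: heading=38.1°, groundspeed=100.8 kt
Leg 2: heading=266.4°, groundspeed=129.4 kt
Leg 3: heading=267.8°, groundspeed=128.9 kt
Leg 4: heading=279.6°, groundspeed=124.2 kt
Leg 5: heading=261.3°, groundspeed=131.3 kt

Leg 1: desired track 44.3°; wind correction -6.2° → command heading 38.1°, groundspeed 100.8 kt
Leg 2: desired track 256.1°; wind correction +10.3° → command heading 266.4°, groundspeed 129.4 kt
Leg 3: desired track 257.4°; wind correction +10.4° → command heading 267.8°, groundspeed 128.9 kt
Leg 4: desired track 268.6°; wind correction +11.0° → command heading 279.6°, groundspeed 124.2 kt
Leg 5: desired track 251.5°; wind correction +9.8° → command heading 261.3°, groundspeed 131.3 kt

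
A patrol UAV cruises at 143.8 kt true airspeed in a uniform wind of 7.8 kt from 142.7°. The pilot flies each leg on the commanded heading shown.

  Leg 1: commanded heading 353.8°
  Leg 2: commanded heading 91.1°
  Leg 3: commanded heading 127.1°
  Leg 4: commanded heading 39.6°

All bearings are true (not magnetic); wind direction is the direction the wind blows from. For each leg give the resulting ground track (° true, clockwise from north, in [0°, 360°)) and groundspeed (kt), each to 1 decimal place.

Leg 1: heading 353.8°; drift -1.5° → track 352.3°, groundspeed 150.5 kt
Leg 2: heading 91.1°; drift -2.5° → track 88.6°, groundspeed 139.1 kt
Leg 3: heading 127.1°; drift -0.9° → track 126.2°, groundspeed 136.3 kt
Leg 4: heading 39.6°; drift -3.0° → track 36.6°, groundspeed 145.8 kt

Leg 1: track=352.3°, groundspeed=150.5 kt
Leg 2: track=88.6°, groundspeed=139.1 kt
Leg 3: track=126.2°, groundspeed=136.3 kt
Leg 4: track=36.6°, groundspeed=145.8 kt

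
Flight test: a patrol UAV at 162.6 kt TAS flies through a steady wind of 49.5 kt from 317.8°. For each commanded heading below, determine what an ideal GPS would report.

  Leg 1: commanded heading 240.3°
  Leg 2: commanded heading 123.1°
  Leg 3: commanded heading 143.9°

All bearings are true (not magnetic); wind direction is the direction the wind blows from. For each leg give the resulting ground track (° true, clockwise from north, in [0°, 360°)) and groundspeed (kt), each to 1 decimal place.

Leg 1: heading 240.3°; drift -17.6° → track 222.7°, groundspeed 159.4 kt
Leg 2: heading 123.1°; drift +3.4° → track 126.5°, groundspeed 210.9 kt
Leg 3: heading 143.9°; drift -1.4° → track 142.5°, groundspeed 211.9 kt

Leg 1: track=222.7°, groundspeed=159.4 kt
Leg 2: track=126.5°, groundspeed=210.9 kt
Leg 3: track=142.5°, groundspeed=211.9 kt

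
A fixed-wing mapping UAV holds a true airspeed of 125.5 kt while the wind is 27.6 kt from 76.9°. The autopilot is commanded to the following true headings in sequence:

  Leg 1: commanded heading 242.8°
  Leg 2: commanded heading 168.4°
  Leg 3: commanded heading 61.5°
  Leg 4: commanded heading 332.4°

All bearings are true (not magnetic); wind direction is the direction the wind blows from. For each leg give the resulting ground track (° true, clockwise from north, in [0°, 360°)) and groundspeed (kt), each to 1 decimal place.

Leg 1: track=245.3°, groundspeed=152.4 kt
Leg 2: track=180.7°, groundspeed=129.2 kt
Leg 3: track=57.3°, groundspeed=99.2 kt
Leg 4: track=321.0°, groundspeed=135.1 kt

Leg 1: heading 242.8°; drift +2.5° → track 245.3°, groundspeed 152.4 kt
Leg 2: heading 168.4°; drift +12.3° → track 180.7°, groundspeed 129.2 kt
Leg 3: heading 61.5°; drift -4.2° → track 57.3°, groundspeed 99.2 kt
Leg 4: heading 332.4°; drift -11.4° → track 321.0°, groundspeed 135.1 kt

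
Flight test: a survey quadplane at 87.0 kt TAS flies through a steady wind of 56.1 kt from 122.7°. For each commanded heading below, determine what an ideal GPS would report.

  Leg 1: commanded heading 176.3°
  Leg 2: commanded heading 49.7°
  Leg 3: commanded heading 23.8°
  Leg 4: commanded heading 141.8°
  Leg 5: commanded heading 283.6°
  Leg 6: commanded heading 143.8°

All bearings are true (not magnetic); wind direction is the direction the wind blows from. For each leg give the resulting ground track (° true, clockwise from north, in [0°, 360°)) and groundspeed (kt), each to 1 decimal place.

Leg 1: track=216.4°, groundspeed=70.2 kt
Leg 2: track=12.5°, groundspeed=88.7 kt
Leg 3: track=353.7°, groundspeed=110.6 kt
Leg 4: track=170.2°, groundspeed=38.6 kt
Leg 5: track=291.1°, groundspeed=141.2 kt
Leg 6: track=174.0°, groundspeed=40.1 kt

Leg 1: heading 176.3°; drift +40.1° → track 216.4°, groundspeed 70.2 kt
Leg 2: heading 49.7°; drift -37.2° → track 12.5°, groundspeed 88.7 kt
Leg 3: heading 23.8°; drift -30.1° → track 353.7°, groundspeed 110.6 kt
Leg 4: heading 141.8°; drift +28.4° → track 170.2°, groundspeed 38.6 kt
Leg 5: heading 283.6°; drift +7.5° → track 291.1°, groundspeed 141.2 kt
Leg 6: heading 143.8°; drift +30.2° → track 174.0°, groundspeed 40.1 kt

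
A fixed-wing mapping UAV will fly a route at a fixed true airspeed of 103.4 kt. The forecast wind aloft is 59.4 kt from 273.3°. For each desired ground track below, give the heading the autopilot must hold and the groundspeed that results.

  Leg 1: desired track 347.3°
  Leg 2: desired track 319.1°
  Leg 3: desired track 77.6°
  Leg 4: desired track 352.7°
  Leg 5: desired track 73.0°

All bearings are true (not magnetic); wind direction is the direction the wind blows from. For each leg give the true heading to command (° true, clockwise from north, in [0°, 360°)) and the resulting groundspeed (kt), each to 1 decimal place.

Leg 1: heading=313.8°, groundspeed=69.8 kt
Leg 2: heading=294.8°, groundspeed=52.8 kt
Leg 3: heading=68.7°, groundspeed=159.3 kt
Leg 4: heading=318.3°, groundspeed=74.4 kt
Leg 5: heading=61.5°, groundspeed=157.0 kt

Leg 1: desired track 347.3°; wind correction -33.5° → command heading 313.8°, groundspeed 69.8 kt
Leg 2: desired track 319.1°; wind correction -24.3° → command heading 294.8°, groundspeed 52.8 kt
Leg 3: desired track 77.6°; wind correction -8.9° → command heading 68.7°, groundspeed 159.3 kt
Leg 4: desired track 352.7°; wind correction -34.4° → command heading 318.3°, groundspeed 74.4 kt
Leg 5: desired track 73.0°; wind correction -11.5° → command heading 61.5°, groundspeed 157.0 kt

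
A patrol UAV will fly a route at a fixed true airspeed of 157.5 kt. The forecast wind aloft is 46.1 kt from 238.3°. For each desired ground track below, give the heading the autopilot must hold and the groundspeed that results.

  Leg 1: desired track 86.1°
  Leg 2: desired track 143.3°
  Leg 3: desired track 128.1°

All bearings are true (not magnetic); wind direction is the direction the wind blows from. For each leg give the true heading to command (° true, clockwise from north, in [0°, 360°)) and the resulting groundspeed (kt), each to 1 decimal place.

Leg 1: heading=93.9°, groundspeed=196.8 kt
Leg 2: heading=160.3°, groundspeed=154.7 kt
Leg 3: heading=144.0°, groundspeed=167.4 kt

Leg 1: desired track 86.1°; wind correction +7.8° → command heading 93.9°, groundspeed 196.8 kt
Leg 2: desired track 143.3°; wind correction +17.0° → command heading 160.3°, groundspeed 154.7 kt
Leg 3: desired track 128.1°; wind correction +15.9° → command heading 144.0°, groundspeed 167.4 kt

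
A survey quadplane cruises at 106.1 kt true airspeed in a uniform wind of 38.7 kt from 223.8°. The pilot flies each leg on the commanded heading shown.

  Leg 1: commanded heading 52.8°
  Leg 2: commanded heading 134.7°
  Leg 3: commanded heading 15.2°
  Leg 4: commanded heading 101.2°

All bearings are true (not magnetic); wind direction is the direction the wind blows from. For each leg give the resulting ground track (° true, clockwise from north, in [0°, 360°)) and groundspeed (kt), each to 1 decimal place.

Leg 1: track=50.4°, groundspeed=144.5 kt
Leg 2: track=114.6°, groundspeed=112.4 kt
Leg 3: track=22.7°, groundspeed=141.3 kt
Leg 4: track=86.8°, groundspeed=131.1 kt

Leg 1: heading 52.8°; drift -2.4° → track 50.4°, groundspeed 144.5 kt
Leg 2: heading 134.7°; drift -20.1° → track 114.6°, groundspeed 112.4 kt
Leg 3: heading 15.2°; drift +7.5° → track 22.7°, groundspeed 141.3 kt
Leg 4: heading 101.2°; drift -14.4° → track 86.8°, groundspeed 131.1 kt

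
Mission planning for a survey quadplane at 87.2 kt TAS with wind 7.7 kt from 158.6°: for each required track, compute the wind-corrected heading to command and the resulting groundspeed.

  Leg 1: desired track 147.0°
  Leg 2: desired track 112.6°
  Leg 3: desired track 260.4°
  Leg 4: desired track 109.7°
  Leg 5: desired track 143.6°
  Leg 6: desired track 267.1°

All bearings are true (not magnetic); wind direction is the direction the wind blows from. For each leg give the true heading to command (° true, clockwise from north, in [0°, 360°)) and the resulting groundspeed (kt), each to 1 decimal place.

Leg 1: desired track 147.0°; wind correction +1.0° → command heading 148.0°, groundspeed 79.6 kt
Leg 2: desired track 112.6°; wind correction +3.6° → command heading 116.2°, groundspeed 81.7 kt
Leg 3: desired track 260.4°; wind correction -5.0° → command heading 255.4°, groundspeed 88.4 kt
Leg 4: desired track 109.7°; wind correction +3.8° → command heading 113.5°, groundspeed 81.9 kt
Leg 5: desired track 143.6°; wind correction +1.3° → command heading 144.9°, groundspeed 79.7 kt
Leg 6: desired track 267.1°; wind correction -4.8° → command heading 262.3°, groundspeed 89.3 kt

Leg 1: heading=148.0°, groundspeed=79.6 kt
Leg 2: heading=116.2°, groundspeed=81.7 kt
Leg 3: heading=255.4°, groundspeed=88.4 kt
Leg 4: heading=113.5°, groundspeed=81.9 kt
Leg 5: heading=144.9°, groundspeed=79.7 kt
Leg 6: heading=262.3°, groundspeed=89.3 kt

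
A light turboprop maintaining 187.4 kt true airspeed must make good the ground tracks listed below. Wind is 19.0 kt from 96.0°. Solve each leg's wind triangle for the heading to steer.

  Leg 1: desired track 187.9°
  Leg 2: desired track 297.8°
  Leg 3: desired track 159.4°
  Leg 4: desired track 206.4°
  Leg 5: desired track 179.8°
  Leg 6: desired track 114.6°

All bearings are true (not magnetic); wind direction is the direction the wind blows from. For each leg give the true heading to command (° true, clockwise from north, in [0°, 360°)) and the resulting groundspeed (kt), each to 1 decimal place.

Leg 1: desired track 187.9°; wind correction -5.8° → command heading 182.1°, groundspeed 187.1 kt
Leg 2: desired track 297.8°; wind correction +2.2° → command heading 300.0°, groundspeed 204.9 kt
Leg 3: desired track 159.4°; wind correction -5.2° → command heading 154.2°, groundspeed 178.1 kt
Leg 4: desired track 206.4°; wind correction -5.5° → command heading 200.9°, groundspeed 193.2 kt
Leg 5: desired track 179.8°; wind correction -5.8° → command heading 174.0°, groundspeed 184.4 kt
Leg 6: desired track 114.6°; wind correction -1.9° → command heading 112.7°, groundspeed 169.3 kt

Leg 1: heading=182.1°, groundspeed=187.1 kt
Leg 2: heading=300.0°, groundspeed=204.9 kt
Leg 3: heading=154.2°, groundspeed=178.1 kt
Leg 4: heading=200.9°, groundspeed=193.2 kt
Leg 5: heading=174.0°, groundspeed=184.4 kt
Leg 6: heading=112.7°, groundspeed=169.3 kt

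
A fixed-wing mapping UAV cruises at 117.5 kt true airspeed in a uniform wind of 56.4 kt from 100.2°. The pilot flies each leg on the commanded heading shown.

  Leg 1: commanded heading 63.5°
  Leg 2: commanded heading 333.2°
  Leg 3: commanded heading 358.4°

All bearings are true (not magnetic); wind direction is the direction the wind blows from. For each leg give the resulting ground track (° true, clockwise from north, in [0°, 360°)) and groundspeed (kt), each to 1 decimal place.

Leg 1: heading 63.5°; drift -25.0° → track 38.5°, groundspeed 79.8 kt
Leg 2: heading 333.2°; drift -16.6° → track 316.6°, groundspeed 158.0 kt
Leg 3: heading 358.4°; drift -23.2° → track 335.2°, groundspeed 140.3 kt

Leg 1: track=38.5°, groundspeed=79.8 kt
Leg 2: track=316.6°, groundspeed=158.0 kt
Leg 3: track=335.2°, groundspeed=140.3 kt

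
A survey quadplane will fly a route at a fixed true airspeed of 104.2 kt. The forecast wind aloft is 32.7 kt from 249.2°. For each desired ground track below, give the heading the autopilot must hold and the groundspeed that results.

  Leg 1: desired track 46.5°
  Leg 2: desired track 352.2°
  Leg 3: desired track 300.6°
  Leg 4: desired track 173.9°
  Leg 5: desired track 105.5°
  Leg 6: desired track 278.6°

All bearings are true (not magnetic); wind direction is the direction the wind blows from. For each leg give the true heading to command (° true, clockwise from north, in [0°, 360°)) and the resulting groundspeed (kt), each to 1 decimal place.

Leg 1: heading=39.5°, groundspeed=133.6 kt
Leg 2: heading=334.4°, groundspeed=106.6 kt
Leg 3: heading=286.4°, groundspeed=80.6 kt
Leg 4: heading=191.6°, groundspeed=91.0 kt
Leg 5: heading=116.2°, groundspeed=128.7 kt
Leg 6: heading=269.7°, groundspeed=74.5 kt

Leg 1: desired track 46.5°; wind correction -7.0° → command heading 39.5°, groundspeed 133.6 kt
Leg 2: desired track 352.2°; wind correction -17.8° → command heading 334.4°, groundspeed 106.6 kt
Leg 3: desired track 300.6°; wind correction -14.2° → command heading 286.4°, groundspeed 80.6 kt
Leg 4: desired track 173.9°; wind correction +17.7° → command heading 191.6°, groundspeed 91.0 kt
Leg 5: desired track 105.5°; wind correction +10.7° → command heading 116.2°, groundspeed 128.7 kt
Leg 6: desired track 278.6°; wind correction -8.9° → command heading 269.7°, groundspeed 74.5 kt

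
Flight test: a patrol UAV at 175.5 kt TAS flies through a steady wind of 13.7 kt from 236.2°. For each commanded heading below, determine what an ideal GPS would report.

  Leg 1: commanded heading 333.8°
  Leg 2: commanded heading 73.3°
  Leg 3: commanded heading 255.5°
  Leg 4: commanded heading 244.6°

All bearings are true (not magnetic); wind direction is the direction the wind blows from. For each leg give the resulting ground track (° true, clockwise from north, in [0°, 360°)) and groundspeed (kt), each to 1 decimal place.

Leg 1: heading 333.8°; drift +4.4° → track 338.2°, groundspeed 177.8 kt
Leg 2: heading 73.3°; drift -1.2° → track 72.1°, groundspeed 188.6 kt
Leg 3: heading 255.5°; drift +1.6° → track 257.1°, groundspeed 162.6 kt
Leg 4: heading 244.6°; drift +0.7° → track 245.3°, groundspeed 162.0 kt

Leg 1: track=338.2°, groundspeed=177.8 kt
Leg 2: track=72.1°, groundspeed=188.6 kt
Leg 3: track=257.1°, groundspeed=162.6 kt
Leg 4: track=245.3°, groundspeed=162.0 kt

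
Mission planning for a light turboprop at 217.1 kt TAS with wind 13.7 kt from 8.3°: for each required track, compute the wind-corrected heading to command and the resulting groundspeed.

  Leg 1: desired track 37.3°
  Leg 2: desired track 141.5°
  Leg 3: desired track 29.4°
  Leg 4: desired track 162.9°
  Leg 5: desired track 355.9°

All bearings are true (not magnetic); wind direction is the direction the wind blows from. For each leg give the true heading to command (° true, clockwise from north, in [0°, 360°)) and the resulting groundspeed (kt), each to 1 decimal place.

Leg 1: heading=35.5°, groundspeed=205.0 kt
Leg 2: heading=138.9°, groundspeed=226.2 kt
Leg 3: heading=28.1°, groundspeed=204.3 kt
Leg 4: heading=161.3°, groundspeed=229.4 kt
Leg 5: heading=356.7°, groundspeed=203.7 kt

Leg 1: desired track 37.3°; wind correction -1.8° → command heading 35.5°, groundspeed 205.0 kt
Leg 2: desired track 141.5°; wind correction -2.6° → command heading 138.9°, groundspeed 226.2 kt
Leg 3: desired track 29.4°; wind correction -1.3° → command heading 28.1°, groundspeed 204.3 kt
Leg 4: desired track 162.9°; wind correction -1.6° → command heading 161.3°, groundspeed 229.4 kt
Leg 5: desired track 355.9°; wind correction +0.8° → command heading 356.7°, groundspeed 203.7 kt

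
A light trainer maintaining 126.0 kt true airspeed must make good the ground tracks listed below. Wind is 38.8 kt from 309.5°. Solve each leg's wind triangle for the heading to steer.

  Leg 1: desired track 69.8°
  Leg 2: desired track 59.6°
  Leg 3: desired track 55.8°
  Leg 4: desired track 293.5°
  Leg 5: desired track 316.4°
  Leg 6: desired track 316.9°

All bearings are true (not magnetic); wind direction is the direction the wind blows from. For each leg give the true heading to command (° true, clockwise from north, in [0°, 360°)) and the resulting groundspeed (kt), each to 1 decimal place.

Leg 1: desired track 69.8°; wind correction -15.4° → command heading 54.4°, groundspeed 141.0 kt
Leg 2: desired track 59.6°; wind correction -16.8° → command heading 42.8°, groundspeed 134.0 kt
Leg 3: desired track 55.8°; wind correction -17.2° → command heading 38.6°, groundspeed 131.3 kt
Leg 4: desired track 293.5°; wind correction +4.9° → command heading 298.4°, groundspeed 88.2 kt
Leg 5: desired track 316.4°; wind correction -2.1° → command heading 314.3°, groundspeed 87.4 kt
Leg 6: desired track 316.9°; wind correction -2.3° → command heading 314.6°, groundspeed 87.4 kt

Leg 1: heading=54.4°, groundspeed=141.0 kt
Leg 2: heading=42.8°, groundspeed=134.0 kt
Leg 3: heading=38.6°, groundspeed=131.3 kt
Leg 4: heading=298.4°, groundspeed=88.2 kt
Leg 5: heading=314.3°, groundspeed=87.4 kt
Leg 6: heading=314.6°, groundspeed=87.4 kt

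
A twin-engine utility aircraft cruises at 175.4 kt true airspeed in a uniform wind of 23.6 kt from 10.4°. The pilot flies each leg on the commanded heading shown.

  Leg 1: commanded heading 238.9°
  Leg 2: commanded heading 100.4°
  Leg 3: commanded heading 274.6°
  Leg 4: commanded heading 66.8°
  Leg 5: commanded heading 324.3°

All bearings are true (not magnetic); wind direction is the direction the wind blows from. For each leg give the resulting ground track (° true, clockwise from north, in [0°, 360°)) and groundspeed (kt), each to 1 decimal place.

Leg 1: heading 238.9°; drift -5.3° → track 233.6°, groundspeed 191.9 kt
Leg 2: heading 100.4°; drift +7.7° → track 108.1°, groundspeed 177.0 kt
Leg 3: heading 274.6°; drift -7.5° → track 267.1°, groundspeed 179.3 kt
Leg 4: heading 66.8°; drift +6.9° → track 73.7°, groundspeed 163.5 kt
Leg 5: heading 324.3°; drift -6.1° → track 318.2°, groundspeed 159.9 kt

Leg 1: track=233.6°, groundspeed=191.9 kt
Leg 2: track=108.1°, groundspeed=177.0 kt
Leg 3: track=267.1°, groundspeed=179.3 kt
Leg 4: track=73.7°, groundspeed=163.5 kt
Leg 5: track=318.2°, groundspeed=159.9 kt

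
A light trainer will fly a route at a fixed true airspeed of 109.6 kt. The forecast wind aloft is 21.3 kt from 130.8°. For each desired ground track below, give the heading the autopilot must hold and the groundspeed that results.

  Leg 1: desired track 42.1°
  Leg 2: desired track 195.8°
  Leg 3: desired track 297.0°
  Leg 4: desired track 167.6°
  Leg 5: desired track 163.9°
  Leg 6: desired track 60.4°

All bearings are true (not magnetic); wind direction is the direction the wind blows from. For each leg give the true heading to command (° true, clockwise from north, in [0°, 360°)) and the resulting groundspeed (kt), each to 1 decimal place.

Leg 1: heading=53.3°, groundspeed=107.0 kt
Leg 2: heading=185.7°, groundspeed=98.9 kt
Leg 3: heading=294.3°, groundspeed=130.2 kt
Leg 4: heading=160.9°, groundspeed=91.8 kt
Leg 5: heading=157.8°, groundspeed=91.1 kt
Leg 6: heading=70.9°, groundspeed=100.6 kt

Leg 1: desired track 42.1°; wind correction +11.2° → command heading 53.3°, groundspeed 107.0 kt
Leg 2: desired track 195.8°; wind correction -10.1° → command heading 185.7°, groundspeed 98.9 kt
Leg 3: desired track 297.0°; wind correction -2.7° → command heading 294.3°, groundspeed 130.2 kt
Leg 4: desired track 167.6°; wind correction -6.7° → command heading 160.9°, groundspeed 91.8 kt
Leg 5: desired track 163.9°; wind correction -6.1° → command heading 157.8°, groundspeed 91.1 kt
Leg 6: desired track 60.4°; wind correction +10.5° → command heading 70.9°, groundspeed 100.6 kt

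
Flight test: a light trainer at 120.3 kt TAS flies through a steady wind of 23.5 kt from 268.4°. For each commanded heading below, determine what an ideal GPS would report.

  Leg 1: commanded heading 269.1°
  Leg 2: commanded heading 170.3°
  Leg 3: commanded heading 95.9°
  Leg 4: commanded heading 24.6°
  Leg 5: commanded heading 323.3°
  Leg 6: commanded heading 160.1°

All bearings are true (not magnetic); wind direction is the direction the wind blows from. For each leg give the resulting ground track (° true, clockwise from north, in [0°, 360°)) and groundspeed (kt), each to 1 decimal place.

Leg 1: heading 269.1°; drift +0.2° → track 269.3°, groundspeed 96.8 kt
Leg 2: heading 170.3°; drift -10.7° → track 159.6°, groundspeed 125.8 kt
Leg 3: heading 95.9°; drift -1.2° → track 94.7°, groundspeed 143.6 kt
Leg 4: heading 24.6°; drift +9.2° → track 33.8°, groundspeed 132.4 kt
Leg 5: heading 323.3°; drift +10.2° → track 333.5°, groundspeed 108.5 kt
Leg 6: heading 160.1°; drift -9.9° → track 150.2°, groundspeed 129.6 kt

Leg 1: track=269.3°, groundspeed=96.8 kt
Leg 2: track=159.6°, groundspeed=125.8 kt
Leg 3: track=94.7°, groundspeed=143.6 kt
Leg 4: track=33.8°, groundspeed=132.4 kt
Leg 5: track=333.5°, groundspeed=108.5 kt
Leg 6: track=150.2°, groundspeed=129.6 kt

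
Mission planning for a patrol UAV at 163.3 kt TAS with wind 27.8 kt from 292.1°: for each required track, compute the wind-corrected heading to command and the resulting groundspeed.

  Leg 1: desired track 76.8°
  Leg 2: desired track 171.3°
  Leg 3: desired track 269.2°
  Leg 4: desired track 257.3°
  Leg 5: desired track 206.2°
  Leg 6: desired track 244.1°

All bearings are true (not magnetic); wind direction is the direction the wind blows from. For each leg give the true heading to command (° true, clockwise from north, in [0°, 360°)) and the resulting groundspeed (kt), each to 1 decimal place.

Leg 1: heading=71.2°, groundspeed=185.2 kt
Leg 2: heading=179.7°, groundspeed=175.8 kt
Leg 3: heading=273.0°, groundspeed=137.3 kt
Leg 4: heading=262.9°, groundspeed=139.7 kt
Leg 5: heading=216.0°, groundspeed=158.9 kt
Leg 6: heading=251.4°, groundspeed=143.4 kt

Leg 1: desired track 76.8°; wind correction -5.6° → command heading 71.2°, groundspeed 185.2 kt
Leg 2: desired track 171.3°; wind correction +8.4° → command heading 179.7°, groundspeed 175.8 kt
Leg 3: desired track 269.2°; wind correction +3.8° → command heading 273.0°, groundspeed 137.3 kt
Leg 4: desired track 257.3°; wind correction +5.6° → command heading 262.9°, groundspeed 139.7 kt
Leg 5: desired track 206.2°; wind correction +9.8° → command heading 216.0°, groundspeed 158.9 kt
Leg 6: desired track 244.1°; wind correction +7.3° → command heading 251.4°, groundspeed 143.4 kt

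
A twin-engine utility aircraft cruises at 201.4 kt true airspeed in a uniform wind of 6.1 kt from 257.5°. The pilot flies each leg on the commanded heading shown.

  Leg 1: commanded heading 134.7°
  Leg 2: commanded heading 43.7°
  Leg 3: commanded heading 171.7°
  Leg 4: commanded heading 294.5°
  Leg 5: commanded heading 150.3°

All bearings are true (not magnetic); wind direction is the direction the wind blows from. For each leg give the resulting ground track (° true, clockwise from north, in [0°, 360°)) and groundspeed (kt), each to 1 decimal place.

Leg 1: heading 134.7°; drift -1.4° → track 133.3°, groundspeed 204.8 kt
Leg 2: heading 43.7°; drift +0.9° → track 44.6°, groundspeed 206.5 kt
Leg 3: heading 171.7°; drift -1.7° → track 170.0°, groundspeed 201.0 kt
Leg 4: heading 294.5°; drift +1.1° → track 295.6°, groundspeed 196.6 kt
Leg 5: heading 150.3°; drift -1.6° → track 148.7°, groundspeed 203.3 kt

Leg 1: track=133.3°, groundspeed=204.8 kt
Leg 2: track=44.6°, groundspeed=206.5 kt
Leg 3: track=170.0°, groundspeed=201.0 kt
Leg 4: track=295.6°, groundspeed=196.6 kt
Leg 5: track=148.7°, groundspeed=203.3 kt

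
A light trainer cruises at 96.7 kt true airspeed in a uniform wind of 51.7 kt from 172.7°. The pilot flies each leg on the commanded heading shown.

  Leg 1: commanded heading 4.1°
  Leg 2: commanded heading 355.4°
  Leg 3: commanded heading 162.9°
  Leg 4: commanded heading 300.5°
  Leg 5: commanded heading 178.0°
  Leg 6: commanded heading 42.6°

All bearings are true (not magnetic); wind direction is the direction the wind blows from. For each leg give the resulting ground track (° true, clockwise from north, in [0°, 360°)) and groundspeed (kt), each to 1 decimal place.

Leg 1: heading 4.1°; drift -4.0° → track 0.1°, groundspeed 147.7 kt
Leg 2: heading 355.4°; drift -0.9° → track 354.5°, groundspeed 148.4 kt
Leg 3: heading 162.9°; drift -10.9° → track 152.0°, groundspeed 46.6 kt
Leg 4: heading 300.5°; drift +17.7° → track 318.2°, groundspeed 134.7 kt
Leg 5: heading 178.0°; drift +6.0° → track 184.0°, groundspeed 45.5 kt
Leg 6: heading 42.6°; drift -16.9° → track 25.7°, groundspeed 135.9 kt

Leg 1: track=0.1°, groundspeed=147.7 kt
Leg 2: track=354.5°, groundspeed=148.4 kt
Leg 3: track=152.0°, groundspeed=46.6 kt
Leg 4: track=318.2°, groundspeed=134.7 kt
Leg 5: track=184.0°, groundspeed=45.5 kt
Leg 6: track=25.7°, groundspeed=135.9 kt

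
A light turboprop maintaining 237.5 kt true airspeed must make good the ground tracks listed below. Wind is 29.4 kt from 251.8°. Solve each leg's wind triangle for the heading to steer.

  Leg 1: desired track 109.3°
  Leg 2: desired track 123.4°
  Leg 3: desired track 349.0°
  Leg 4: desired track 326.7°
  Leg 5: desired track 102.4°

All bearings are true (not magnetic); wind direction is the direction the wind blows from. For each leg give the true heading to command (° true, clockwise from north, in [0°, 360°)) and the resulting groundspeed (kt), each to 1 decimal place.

Leg 1: heading=113.6°, groundspeed=260.1 kt
Leg 2: heading=129.0°, groundspeed=254.6 kt
Leg 3: heading=341.9°, groundspeed=239.4 kt
Leg 4: heading=319.8°, groundspeed=228.1 kt
Leg 5: heading=106.0°, groundspeed=262.3 kt

Leg 1: desired track 109.3°; wind correction +4.3° → command heading 113.6°, groundspeed 260.1 kt
Leg 2: desired track 123.4°; wind correction +5.6° → command heading 129.0°, groundspeed 254.6 kt
Leg 3: desired track 349.0°; wind correction -7.1° → command heading 341.9°, groundspeed 239.4 kt
Leg 4: desired track 326.7°; wind correction -6.9° → command heading 319.8°, groundspeed 228.1 kt
Leg 5: desired track 102.4°; wind correction +3.6° → command heading 106.0°, groundspeed 262.3 kt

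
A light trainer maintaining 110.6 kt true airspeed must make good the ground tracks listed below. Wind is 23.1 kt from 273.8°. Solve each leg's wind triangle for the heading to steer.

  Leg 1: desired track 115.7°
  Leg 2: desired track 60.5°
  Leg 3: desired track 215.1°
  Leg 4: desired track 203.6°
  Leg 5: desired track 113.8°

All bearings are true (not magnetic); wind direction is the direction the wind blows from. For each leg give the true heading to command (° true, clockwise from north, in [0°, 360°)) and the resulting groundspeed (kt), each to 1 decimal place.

Leg 1: desired track 115.7°; wind correction +4.5° → command heading 120.2°, groundspeed 131.7 kt
Leg 2: desired track 60.5°; wind correction -6.6° → command heading 53.9°, groundspeed 129.2 kt
Leg 3: desired track 215.1°; wind correction +10.3° → command heading 225.4°, groundspeed 96.8 kt
Leg 4: desired track 203.6°; wind correction +11.3° → command heading 214.9°, groundspeed 100.6 kt
Leg 5: desired track 113.8°; wind correction +4.1° → command heading 117.9°, groundspeed 132.0 kt

Leg 1: heading=120.2°, groundspeed=131.7 kt
Leg 2: heading=53.9°, groundspeed=129.2 kt
Leg 3: heading=225.4°, groundspeed=96.8 kt
Leg 4: heading=214.9°, groundspeed=100.6 kt
Leg 5: heading=117.9°, groundspeed=132.0 kt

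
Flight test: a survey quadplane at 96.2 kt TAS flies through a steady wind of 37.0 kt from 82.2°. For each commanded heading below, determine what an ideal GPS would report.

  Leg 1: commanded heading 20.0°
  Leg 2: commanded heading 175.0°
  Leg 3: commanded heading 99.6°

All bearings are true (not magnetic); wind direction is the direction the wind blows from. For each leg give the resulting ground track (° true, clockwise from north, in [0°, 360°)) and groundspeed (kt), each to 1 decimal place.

Leg 1: track=357.5°, groundspeed=85.5 kt
Leg 2: track=195.7°, groundspeed=104.7 kt
Leg 3: track=109.9°, groundspeed=61.9 kt

Leg 1: heading 20.0°; drift -22.5° → track 357.5°, groundspeed 85.5 kt
Leg 2: heading 175.0°; drift +20.7° → track 195.7°, groundspeed 104.7 kt
Leg 3: heading 99.6°; drift +10.3° → track 109.9°, groundspeed 61.9 kt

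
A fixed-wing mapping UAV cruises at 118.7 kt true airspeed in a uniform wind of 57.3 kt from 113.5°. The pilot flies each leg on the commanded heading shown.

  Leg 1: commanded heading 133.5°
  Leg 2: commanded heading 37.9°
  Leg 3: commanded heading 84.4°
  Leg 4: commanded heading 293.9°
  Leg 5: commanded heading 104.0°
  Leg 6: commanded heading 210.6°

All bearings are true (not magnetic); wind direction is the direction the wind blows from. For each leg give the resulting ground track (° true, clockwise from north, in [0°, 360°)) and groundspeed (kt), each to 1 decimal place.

Leg 1: heading 133.5°; drift +16.8° → track 150.3°, groundspeed 67.8 kt
Leg 2: heading 37.9°; drift -28.0° → track 9.9°, groundspeed 118.3 kt
Leg 3: heading 84.4°; drift -22.1° → track 62.3°, groundspeed 74.1 kt
Leg 4: heading 293.9°; drift -0.1° → track 293.8°, groundspeed 176.0 kt
Leg 5: heading 104.0°; drift -8.6° → track 95.4°, groundspeed 62.9 kt
Leg 6: heading 210.6°; drift +24.3° → track 234.9°, groundspeed 138.0 kt

Leg 1: track=150.3°, groundspeed=67.8 kt
Leg 2: track=9.9°, groundspeed=118.3 kt
Leg 3: track=62.3°, groundspeed=74.1 kt
Leg 4: track=293.8°, groundspeed=176.0 kt
Leg 5: track=95.4°, groundspeed=62.9 kt
Leg 6: track=234.9°, groundspeed=138.0 kt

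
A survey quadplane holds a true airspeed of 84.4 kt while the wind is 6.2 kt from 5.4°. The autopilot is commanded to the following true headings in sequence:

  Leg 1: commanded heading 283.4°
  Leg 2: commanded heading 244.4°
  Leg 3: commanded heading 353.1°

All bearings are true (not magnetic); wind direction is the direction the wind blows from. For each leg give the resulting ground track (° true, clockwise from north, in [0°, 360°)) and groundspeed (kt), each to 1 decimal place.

Leg 1: track=279.2°, groundspeed=83.8 kt
Leg 2: track=240.9°, groundspeed=87.8 kt
Leg 3: track=352.1°, groundspeed=78.4 kt

Leg 1: heading 283.4°; drift -4.2° → track 279.2°, groundspeed 83.8 kt
Leg 2: heading 244.4°; drift -3.5° → track 240.9°, groundspeed 87.8 kt
Leg 3: heading 353.1°; drift -1.0° → track 352.1°, groundspeed 78.4 kt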